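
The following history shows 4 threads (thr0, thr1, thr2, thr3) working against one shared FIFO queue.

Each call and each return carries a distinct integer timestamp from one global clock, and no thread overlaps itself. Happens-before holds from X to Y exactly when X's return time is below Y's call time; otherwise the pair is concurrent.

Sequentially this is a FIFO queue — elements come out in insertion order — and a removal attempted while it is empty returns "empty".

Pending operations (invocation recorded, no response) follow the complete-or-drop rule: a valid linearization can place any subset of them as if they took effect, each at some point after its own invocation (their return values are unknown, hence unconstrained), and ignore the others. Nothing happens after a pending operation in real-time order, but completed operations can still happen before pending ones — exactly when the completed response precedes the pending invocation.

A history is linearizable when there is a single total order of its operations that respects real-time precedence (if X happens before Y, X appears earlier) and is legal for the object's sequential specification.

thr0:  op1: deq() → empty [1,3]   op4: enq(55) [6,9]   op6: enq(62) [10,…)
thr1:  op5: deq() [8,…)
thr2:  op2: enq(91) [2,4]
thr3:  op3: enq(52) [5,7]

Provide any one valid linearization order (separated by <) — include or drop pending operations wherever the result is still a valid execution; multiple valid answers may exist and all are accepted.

step 1: op1 deq() → empty — queue <>
step 2: op2 enq(91) — queue <91>
step 3: op3 enq(52) — queue <91,52>
step 4: op4 enq(55) — queue <91,52,55>

op1 < op2 < op3 < op4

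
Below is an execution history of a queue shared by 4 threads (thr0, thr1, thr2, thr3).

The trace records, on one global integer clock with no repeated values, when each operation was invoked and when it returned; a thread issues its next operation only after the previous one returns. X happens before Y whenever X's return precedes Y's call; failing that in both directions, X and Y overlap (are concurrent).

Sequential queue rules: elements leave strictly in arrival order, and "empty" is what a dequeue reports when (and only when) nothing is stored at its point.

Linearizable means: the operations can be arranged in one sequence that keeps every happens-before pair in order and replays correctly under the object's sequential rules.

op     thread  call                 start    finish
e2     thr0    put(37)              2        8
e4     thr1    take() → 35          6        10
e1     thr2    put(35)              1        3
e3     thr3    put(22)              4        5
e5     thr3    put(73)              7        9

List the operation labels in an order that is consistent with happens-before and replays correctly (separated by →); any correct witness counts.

step 1: e1 put(35) — queue <35>
step 2: e2 put(37) — queue <35,37>
step 3: e3 put(22) — queue <35,37,22>
step 4: e4 take() → 35 — queue <37,22>
step 5: e5 put(73) — queue <37,22,73>

e1 → e2 → e3 → e4 → e5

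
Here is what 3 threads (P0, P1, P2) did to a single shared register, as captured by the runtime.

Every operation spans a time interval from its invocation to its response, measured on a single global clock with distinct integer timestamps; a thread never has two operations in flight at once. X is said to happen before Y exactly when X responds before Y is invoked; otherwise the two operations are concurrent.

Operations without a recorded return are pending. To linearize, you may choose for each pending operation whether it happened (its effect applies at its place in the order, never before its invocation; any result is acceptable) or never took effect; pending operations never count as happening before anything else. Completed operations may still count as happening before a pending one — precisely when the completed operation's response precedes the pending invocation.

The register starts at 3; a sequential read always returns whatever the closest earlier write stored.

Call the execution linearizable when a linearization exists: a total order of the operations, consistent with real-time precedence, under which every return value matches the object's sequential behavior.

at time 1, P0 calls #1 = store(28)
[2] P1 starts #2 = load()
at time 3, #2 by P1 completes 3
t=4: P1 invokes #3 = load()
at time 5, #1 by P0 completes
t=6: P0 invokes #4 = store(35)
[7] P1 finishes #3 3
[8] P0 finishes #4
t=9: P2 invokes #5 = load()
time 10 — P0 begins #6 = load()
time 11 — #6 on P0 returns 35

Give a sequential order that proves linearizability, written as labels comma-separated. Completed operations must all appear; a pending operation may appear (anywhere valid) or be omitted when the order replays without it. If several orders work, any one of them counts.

#2, #3, #1, #4, #5, #6

1. #2 load() → 3, leaving value 3
2. #3 load() → 3, leaving value 3
3. #1 store(28), leaving value 28
4. #4 store(35), leaving value 35
5. #5 load() (pending, included), leaving value 35
6. #6 load() → 35, leaving value 35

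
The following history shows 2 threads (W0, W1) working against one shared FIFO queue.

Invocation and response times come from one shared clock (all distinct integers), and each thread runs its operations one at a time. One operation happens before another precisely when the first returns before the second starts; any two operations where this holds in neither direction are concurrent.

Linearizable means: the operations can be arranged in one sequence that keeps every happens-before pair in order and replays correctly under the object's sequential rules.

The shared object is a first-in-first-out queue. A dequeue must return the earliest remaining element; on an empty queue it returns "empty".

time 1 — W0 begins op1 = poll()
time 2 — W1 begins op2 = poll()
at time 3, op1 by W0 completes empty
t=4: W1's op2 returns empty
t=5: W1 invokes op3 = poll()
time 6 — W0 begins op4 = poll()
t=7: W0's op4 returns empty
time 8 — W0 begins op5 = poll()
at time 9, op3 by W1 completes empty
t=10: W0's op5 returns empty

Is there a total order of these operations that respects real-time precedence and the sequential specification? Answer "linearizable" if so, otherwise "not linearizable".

a witness: op1, op2, op3, op4, op5
step 1: op1 poll() → empty — queue <>
step 2: op2 poll() → empty — queue <>
step 3: op3 poll() → empty — queue <>
step 4: op4 poll() → empty — queue <>
step 5: op5 poll() → empty — queue <>

linearizable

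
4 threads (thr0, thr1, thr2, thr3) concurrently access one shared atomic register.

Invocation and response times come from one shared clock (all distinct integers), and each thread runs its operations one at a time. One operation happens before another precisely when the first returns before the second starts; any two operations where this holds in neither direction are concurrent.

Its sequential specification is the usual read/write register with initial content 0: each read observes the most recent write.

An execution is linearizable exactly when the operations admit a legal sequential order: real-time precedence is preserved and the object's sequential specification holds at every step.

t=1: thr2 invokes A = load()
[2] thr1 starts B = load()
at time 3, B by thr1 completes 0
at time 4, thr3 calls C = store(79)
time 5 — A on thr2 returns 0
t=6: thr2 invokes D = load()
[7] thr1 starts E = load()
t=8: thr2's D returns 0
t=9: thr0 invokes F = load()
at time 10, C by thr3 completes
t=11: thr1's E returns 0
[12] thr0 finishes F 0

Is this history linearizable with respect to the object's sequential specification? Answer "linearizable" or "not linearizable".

linearizable

one valid linearization: A, B, D, E, F, C
step 1: A load() → 0 — value 0
step 2: B load() → 0 — value 0
step 3: D load() → 0 — value 0
step 4: E load() → 0 — value 0
step 5: F load() → 0 — value 0
step 6: C store(79) — value 79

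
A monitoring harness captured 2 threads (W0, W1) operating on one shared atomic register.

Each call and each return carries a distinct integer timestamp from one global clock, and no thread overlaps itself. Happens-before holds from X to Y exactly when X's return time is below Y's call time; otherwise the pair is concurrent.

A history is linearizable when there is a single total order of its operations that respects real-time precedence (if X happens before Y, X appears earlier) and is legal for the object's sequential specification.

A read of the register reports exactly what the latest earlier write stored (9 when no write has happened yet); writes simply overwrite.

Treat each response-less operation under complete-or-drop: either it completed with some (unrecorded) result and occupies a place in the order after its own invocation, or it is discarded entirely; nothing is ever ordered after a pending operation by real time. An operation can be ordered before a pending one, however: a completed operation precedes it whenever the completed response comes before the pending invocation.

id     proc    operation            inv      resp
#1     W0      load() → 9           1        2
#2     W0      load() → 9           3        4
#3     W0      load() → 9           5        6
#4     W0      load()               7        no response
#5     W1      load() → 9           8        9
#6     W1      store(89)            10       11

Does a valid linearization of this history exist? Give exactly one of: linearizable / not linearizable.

linearizable

witness order: #1, #2, #3, #4, #5, #6
after step 1 (#1 load() → 9): value 9
after step 2 (#2 load() → 9): value 9
after step 3 (#3 load() → 9): value 9
after step 4 (#4 load() (pending, included)): value 9
after step 5 (#5 load() → 9): value 9
after step 6 (#6 store(89)): value 89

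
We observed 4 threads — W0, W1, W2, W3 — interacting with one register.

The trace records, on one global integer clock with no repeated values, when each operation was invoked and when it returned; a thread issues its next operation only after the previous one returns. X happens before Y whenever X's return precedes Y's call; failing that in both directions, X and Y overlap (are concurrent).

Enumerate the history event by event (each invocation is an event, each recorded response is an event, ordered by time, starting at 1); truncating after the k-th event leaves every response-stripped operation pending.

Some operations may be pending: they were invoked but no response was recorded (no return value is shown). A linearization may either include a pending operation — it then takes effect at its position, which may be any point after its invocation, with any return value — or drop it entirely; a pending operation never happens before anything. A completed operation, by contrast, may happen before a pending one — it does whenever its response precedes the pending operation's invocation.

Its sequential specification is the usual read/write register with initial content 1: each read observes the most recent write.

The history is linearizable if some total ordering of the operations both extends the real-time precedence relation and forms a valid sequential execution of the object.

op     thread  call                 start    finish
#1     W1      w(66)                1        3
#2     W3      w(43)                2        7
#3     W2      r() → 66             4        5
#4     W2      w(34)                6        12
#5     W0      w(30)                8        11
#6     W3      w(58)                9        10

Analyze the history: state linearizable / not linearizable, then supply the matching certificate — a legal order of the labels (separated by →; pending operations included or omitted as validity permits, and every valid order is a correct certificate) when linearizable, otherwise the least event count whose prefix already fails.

after step 1 (#1 w(66)): value 66
after step 2 (#3 r() → 66): value 66
after step 3 (#2 w(43)): value 43
after step 4 (#4 w(34)): value 34
after step 5 (#5 w(30)): value 30
after step 6 (#6 w(58)): value 58

linearizable — witness: #1 → #3 → #2 → #4 → #5 → #6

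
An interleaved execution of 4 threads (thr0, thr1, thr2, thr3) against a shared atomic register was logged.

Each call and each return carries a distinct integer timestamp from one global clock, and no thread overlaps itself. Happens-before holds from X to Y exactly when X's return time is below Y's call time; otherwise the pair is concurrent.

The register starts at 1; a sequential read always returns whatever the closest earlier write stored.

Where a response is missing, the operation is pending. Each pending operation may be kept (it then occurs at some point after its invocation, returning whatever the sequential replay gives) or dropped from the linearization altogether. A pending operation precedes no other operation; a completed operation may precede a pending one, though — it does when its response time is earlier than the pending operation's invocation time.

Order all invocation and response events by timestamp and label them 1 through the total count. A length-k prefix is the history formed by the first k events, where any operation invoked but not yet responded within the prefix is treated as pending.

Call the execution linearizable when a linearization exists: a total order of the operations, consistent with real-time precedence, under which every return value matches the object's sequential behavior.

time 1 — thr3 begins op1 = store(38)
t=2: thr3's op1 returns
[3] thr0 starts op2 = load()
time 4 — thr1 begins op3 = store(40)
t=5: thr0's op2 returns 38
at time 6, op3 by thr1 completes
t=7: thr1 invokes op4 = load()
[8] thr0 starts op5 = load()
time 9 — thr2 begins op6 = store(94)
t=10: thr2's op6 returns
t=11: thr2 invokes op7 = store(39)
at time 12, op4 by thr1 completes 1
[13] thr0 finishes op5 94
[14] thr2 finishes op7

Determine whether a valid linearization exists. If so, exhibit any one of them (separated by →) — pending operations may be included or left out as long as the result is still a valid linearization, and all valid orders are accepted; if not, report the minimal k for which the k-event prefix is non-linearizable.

not linearizable — minimal violating prefix: 12 events

through event 11 a valid linearization exists; event 12 (op4 responding at time 12) ends that
all 4 real-time-respecting orders fail — 5 completed atomic register operations, no legal replay
including or dropping the 2 pending operations (op5, op7) in any combination fails
e.g. op1, op2, op3, op4, op6 (pending dropped): illegal at step 4, since op4 load() → 1 cannot apply there
e.g. op1, op2, op3, op6, op4 (pending dropped): illegal at step 5, since op4 load() → 1 cannot apply there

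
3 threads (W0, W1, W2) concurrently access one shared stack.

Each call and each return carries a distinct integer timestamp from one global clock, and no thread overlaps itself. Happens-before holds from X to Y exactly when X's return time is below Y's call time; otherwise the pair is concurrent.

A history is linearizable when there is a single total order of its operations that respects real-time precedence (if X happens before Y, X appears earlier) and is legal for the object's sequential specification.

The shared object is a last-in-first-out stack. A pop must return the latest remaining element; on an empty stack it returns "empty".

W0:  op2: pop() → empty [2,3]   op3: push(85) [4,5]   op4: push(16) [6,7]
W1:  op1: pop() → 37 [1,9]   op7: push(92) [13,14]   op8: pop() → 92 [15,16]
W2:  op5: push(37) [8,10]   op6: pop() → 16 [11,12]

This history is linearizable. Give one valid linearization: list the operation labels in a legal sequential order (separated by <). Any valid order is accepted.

step 1: op2 pop() → empty — stack <>
step 2: op3 push(85) — stack <85>
step 3: op4 push(16) — stack <85,16>
step 4: op5 push(37) — stack <85,16,37>
step 5: op1 pop() → 37 — stack <85,16>
step 6: op6 pop() → 16 — stack <85>
step 7: op7 push(92) — stack <85,92>
step 8: op8 pop() → 92 — stack <85>

op2 < op3 < op4 < op5 < op1 < op6 < op7 < op8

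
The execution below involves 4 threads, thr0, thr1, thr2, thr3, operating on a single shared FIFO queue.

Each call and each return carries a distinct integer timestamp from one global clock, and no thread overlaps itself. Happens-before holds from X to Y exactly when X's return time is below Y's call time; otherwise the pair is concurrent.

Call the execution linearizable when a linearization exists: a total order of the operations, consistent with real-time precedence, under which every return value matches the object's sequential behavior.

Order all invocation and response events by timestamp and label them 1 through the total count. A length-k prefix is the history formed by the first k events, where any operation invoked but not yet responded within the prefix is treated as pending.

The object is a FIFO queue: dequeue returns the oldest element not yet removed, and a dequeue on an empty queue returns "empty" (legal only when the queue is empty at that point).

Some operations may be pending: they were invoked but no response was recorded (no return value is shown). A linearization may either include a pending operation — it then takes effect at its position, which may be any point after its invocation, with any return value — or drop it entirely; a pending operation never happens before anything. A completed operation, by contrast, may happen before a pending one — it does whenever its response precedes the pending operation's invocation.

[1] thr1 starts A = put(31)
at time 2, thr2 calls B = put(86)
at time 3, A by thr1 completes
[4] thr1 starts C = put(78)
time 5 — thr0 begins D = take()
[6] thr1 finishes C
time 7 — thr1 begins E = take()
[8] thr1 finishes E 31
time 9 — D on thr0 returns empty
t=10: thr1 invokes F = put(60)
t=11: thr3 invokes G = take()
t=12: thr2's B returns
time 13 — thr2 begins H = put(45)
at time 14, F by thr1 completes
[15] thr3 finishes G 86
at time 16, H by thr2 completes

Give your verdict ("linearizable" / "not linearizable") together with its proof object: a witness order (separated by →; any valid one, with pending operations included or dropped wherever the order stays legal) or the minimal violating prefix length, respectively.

the violation lands at event 9, D's response at time 9: events 1..8 linearize, events 1..9 do not
checked exhaustively: 3 real-time-consistent orders of 4 completed operations, zero legal FIFO queue replays
every completion of the 1 pending operation (B) was checked; none linearizes
sample order A, C, D, E (pending dropped) stalls at step 3 — D take() → empty has no legal effect
sample order A, C, E, D (pending dropped) stalls at step 4 — D take() → empty has no legal effect

not linearizable — minimal violating prefix: 9 events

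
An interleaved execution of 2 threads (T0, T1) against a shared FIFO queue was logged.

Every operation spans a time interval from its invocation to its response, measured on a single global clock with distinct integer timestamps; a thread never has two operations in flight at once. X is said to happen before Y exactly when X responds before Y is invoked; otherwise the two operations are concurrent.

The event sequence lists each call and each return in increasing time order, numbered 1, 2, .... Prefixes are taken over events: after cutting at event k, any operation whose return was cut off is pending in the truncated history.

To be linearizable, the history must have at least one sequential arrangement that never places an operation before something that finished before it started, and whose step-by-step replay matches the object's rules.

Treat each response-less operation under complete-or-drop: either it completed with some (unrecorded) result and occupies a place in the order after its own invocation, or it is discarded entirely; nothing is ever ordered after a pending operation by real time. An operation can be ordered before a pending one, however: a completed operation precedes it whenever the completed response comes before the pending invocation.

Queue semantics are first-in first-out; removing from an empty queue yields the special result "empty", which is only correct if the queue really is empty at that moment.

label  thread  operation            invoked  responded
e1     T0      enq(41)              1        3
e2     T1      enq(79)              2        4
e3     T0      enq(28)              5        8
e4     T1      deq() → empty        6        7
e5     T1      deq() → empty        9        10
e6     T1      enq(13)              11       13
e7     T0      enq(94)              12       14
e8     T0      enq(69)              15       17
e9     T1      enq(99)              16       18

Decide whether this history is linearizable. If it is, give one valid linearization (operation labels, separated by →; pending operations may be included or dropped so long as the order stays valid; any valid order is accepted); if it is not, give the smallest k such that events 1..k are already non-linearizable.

events 1..6 are fine; event 7 — the response of e4 at time 7 — makes the prefix non-linearizable
3 completed operations, 2 real-time-consistent orders — every FIFO queue replay fails
including or dropping the 1 pending operation (e3) in any combination fails
e.g. e1, e2, e4 (pending dropped): illegal at step 3, since e4 deq() → empty cannot apply there
e.g. e2, e1, e4 (pending dropped): illegal at step 3, since e4 deq() → empty cannot apply there

not linearizable — minimal violating prefix: 7 events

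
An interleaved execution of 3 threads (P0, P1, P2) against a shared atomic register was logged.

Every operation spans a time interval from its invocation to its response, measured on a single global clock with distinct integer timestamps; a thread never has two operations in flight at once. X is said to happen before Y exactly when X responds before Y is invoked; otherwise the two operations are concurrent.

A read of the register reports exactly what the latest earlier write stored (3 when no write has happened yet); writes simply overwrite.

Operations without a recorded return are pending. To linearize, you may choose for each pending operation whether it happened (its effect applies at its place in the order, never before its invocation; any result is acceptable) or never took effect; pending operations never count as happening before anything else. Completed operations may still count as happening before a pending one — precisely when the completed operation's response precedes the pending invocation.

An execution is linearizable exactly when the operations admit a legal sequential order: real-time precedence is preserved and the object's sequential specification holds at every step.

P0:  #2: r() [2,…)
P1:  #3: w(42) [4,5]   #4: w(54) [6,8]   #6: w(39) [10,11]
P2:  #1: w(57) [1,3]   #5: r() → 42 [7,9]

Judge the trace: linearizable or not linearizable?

witness order: #1, #2, #3, #5, #4, #6
after step 1 (#1 w(57)): value 57
after step 2 (#2 r() (pending, included)): value 57
after step 3 (#3 w(42)): value 42
after step 4 (#5 r() → 42): value 42
after step 5 (#4 w(54)): value 54
after step 6 (#6 w(39)): value 39

linearizable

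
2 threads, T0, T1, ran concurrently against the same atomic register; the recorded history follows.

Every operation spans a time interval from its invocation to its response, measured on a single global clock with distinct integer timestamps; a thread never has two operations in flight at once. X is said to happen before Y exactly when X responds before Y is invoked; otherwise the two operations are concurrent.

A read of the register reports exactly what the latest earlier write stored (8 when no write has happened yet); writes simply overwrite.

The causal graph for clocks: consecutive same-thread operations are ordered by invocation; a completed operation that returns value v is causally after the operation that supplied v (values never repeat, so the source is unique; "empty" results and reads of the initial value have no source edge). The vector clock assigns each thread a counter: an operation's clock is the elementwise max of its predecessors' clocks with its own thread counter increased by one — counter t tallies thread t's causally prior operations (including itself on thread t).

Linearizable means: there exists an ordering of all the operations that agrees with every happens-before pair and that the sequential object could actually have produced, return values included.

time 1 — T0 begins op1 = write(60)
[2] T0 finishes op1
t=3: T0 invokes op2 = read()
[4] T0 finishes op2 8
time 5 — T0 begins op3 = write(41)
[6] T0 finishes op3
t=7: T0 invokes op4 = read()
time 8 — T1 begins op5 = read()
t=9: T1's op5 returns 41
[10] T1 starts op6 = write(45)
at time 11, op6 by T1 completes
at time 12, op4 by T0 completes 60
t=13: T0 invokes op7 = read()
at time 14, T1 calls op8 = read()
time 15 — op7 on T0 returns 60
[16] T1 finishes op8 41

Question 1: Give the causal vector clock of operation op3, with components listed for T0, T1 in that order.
Answer: (3, 0)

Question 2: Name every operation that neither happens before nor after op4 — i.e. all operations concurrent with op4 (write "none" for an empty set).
Answer: op5, op6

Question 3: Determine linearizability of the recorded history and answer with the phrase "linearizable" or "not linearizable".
through event 3 a valid linearization exists; event 4 (op2 responding at time 4) ends that
exhaustive check: the 2 completed atomic register ops admit one real-time order; illegal
take op1, op2: step 2 already fails, because op2 read() → 8 cannot occur there

not linearizable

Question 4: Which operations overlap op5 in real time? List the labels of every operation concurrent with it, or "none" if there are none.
Answer: op4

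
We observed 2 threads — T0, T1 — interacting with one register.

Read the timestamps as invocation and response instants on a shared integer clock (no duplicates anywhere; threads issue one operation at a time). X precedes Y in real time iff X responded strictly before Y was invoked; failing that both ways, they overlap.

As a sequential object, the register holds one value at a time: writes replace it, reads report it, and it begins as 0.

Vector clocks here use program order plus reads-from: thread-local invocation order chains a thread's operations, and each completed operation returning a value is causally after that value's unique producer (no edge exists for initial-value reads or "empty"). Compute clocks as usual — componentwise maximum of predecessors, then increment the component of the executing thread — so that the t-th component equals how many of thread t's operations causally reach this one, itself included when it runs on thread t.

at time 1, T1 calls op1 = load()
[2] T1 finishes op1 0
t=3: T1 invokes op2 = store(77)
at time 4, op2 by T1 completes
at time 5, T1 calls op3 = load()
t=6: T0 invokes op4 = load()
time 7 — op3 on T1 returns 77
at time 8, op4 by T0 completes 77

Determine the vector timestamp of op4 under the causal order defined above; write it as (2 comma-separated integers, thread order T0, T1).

no predecessors for op1 (invoked 1): T1 increments from zero → (0, 1)
VC(op2, invoked at 3): max of VC(op1)=(0, 1), then +1 on thread T1 → (0, 2)
VC(op3, invoked at 5): max of VC(op2)=(0, 2), then +1 on thread T1 → (0, 3)
VC(op4, invoked at 6): max of VC(op2)=(0, 2), then +1 on thread T0 → (1, 2)
target: VC(op4) = (1, 2)

(1, 2)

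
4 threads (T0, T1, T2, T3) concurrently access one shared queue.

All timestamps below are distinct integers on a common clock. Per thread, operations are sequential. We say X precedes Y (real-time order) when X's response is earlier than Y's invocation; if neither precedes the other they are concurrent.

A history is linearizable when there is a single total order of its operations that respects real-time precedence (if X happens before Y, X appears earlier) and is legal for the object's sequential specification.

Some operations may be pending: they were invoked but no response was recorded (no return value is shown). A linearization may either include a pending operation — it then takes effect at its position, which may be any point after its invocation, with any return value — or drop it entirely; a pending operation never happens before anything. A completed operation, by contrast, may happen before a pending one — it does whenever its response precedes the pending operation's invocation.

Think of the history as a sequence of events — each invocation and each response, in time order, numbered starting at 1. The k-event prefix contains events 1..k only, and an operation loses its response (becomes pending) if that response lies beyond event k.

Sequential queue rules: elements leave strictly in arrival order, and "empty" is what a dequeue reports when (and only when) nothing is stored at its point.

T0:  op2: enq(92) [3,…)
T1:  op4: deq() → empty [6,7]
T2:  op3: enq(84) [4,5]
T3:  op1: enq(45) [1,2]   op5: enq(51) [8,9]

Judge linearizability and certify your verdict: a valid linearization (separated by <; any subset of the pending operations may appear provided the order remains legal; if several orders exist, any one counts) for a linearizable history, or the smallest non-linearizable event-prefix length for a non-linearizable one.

not linearizable — minimal violating prefix: 7 events

already the first 7 events (up to op4's response at time 7) admit no linearization; the first 6 still do
exactly one order of the 3 completed ops respects real time; the queue replay fails
include/drop combinations of the 1 pending operation (op2) were all tried; none helps
for example op1, op3, op4 (pending dropped) fails at step 3: op4 deq() → empty is not legal there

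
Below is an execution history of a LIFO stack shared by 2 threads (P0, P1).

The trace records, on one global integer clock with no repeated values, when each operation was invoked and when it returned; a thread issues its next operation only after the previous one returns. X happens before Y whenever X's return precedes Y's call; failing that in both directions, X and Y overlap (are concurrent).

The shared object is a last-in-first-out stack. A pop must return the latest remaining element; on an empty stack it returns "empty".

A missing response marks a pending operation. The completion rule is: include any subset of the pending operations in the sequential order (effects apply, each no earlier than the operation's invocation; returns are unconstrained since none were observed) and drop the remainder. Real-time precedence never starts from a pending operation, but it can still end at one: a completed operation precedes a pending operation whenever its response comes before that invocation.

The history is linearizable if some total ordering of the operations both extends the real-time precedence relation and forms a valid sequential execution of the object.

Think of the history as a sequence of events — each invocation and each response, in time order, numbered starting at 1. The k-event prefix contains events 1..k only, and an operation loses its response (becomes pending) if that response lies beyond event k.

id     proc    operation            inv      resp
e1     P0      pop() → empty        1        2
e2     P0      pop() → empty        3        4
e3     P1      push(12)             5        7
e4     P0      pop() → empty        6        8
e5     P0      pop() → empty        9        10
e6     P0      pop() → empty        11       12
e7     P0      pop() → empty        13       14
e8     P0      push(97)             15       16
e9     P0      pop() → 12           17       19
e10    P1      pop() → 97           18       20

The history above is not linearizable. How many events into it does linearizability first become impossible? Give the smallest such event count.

10

events 1..9 are linearizable; a witness order is e1, e2, e4, e3:
after step 1 (e1 pop() → empty): stack <>
after step 2 (e2 pop() → empty): stack <>
after step 3 (e4 pop() → empty): stack <>
after step 4 (e3 push(12)): stack <12>
include event 10 — e5 responding at 10 — and every candidate order breaks
e.g. e1, e2, e3, e4, e5: illegal at step 4, since e4 pop() → empty cannot apply there
e.g. e1, e2, e4, e3, e5: illegal at step 5, since e5 pop() → empty cannot apply there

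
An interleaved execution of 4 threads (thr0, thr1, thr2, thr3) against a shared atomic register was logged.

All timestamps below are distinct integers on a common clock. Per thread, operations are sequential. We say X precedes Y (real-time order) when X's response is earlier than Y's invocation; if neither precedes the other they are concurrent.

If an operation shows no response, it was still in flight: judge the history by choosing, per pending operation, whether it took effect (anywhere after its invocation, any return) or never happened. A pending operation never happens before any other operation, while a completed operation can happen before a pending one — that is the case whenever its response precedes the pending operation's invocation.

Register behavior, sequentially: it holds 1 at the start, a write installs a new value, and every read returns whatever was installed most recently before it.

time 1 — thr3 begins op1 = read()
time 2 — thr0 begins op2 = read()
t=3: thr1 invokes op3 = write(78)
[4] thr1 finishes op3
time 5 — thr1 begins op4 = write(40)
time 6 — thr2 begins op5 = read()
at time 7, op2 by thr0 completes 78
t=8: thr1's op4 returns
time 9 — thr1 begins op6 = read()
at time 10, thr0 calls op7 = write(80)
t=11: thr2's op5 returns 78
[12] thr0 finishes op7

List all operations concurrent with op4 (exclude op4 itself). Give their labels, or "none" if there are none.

concurrent with op4 ([5,8]): every op whose interval crosses 5..8
op1 [1,…): concurrent
op2 [2,7]: concurrent
op3 [3,4]: before
op5 [6,11]: concurrent
op6 [9,…): after
op7 [10,12]: after

op1, op2, op5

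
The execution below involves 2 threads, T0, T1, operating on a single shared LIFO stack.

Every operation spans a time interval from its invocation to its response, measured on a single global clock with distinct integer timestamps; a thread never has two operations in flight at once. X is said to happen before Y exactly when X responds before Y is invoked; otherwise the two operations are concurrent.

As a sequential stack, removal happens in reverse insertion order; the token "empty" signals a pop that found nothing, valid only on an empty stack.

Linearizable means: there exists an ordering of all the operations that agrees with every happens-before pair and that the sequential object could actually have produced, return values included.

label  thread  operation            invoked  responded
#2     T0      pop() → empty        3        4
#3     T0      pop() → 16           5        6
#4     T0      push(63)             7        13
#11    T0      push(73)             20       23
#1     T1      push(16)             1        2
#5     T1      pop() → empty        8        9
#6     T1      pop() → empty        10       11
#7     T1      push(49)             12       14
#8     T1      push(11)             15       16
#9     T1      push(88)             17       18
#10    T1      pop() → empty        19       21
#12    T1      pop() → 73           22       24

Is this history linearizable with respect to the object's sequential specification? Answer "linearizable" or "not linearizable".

not linearizable

events 1..3 are fine; event 4 — the response of #2 at time 4 — makes the prefix non-linearizable
exhaustive check: the 2 completed LIFO stack ops admit one real-time order; illegal
for example #1, #2 fails at step 2: #2 pop() → empty is not legal there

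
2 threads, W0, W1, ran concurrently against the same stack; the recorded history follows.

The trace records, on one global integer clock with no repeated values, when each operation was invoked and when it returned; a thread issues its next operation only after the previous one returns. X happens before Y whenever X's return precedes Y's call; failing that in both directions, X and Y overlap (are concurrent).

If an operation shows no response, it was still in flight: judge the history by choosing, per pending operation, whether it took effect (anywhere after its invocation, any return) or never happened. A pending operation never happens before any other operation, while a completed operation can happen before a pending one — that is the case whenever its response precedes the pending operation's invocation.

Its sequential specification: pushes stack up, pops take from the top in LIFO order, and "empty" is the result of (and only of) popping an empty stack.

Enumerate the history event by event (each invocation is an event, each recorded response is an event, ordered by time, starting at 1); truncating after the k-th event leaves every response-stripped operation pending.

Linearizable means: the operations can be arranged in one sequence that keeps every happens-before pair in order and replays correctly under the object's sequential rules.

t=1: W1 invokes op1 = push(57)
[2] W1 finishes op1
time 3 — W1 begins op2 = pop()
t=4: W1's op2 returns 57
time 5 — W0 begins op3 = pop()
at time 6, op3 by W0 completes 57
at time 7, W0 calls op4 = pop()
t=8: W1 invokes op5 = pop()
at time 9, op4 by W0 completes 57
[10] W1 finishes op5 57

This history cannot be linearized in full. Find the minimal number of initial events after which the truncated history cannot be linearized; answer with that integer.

events 1..5 are linearizable, e.g. via op1, op2:
1. op1 push(57), leaving stack <57>
2. op2 pop() → 57, leaving stack <>
at event 6 (op3's time-6 response) nothing linearizes any more
take op1, op2, op3: step 3 already fails, because op3 pop() → 57 cannot occur there

6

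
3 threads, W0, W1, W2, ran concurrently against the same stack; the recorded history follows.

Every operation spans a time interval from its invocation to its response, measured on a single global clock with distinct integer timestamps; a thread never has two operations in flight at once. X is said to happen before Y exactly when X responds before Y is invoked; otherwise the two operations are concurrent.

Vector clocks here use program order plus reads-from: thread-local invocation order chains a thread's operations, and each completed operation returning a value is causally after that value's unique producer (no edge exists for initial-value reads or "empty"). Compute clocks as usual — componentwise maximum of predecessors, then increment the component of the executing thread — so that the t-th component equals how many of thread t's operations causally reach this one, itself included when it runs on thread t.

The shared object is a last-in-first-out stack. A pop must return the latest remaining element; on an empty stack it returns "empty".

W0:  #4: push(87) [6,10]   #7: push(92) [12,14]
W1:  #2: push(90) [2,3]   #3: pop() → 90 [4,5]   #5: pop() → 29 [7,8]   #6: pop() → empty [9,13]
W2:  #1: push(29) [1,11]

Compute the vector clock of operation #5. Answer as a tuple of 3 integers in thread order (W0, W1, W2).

(0, 3, 1)

#1, invoked 1, has no incoming edges; only W2's bump applies → (0, 0, 1)
#2, invoked 2, has no incoming edges; only W1's bump applies → (0, 1, 0)
#4, invoked 6, has no incoming edges; only W0's bump applies → (1, 0, 0)
merge at #3 (invoked 4): VC(#2)=(0, 1, 0), own-thread bump on W1 → (0, 2, 0)
merge at #7 (invoked 12): VC(#4)=(1, 0, 0), own-thread bump on W0 → (2, 0, 0)
merge at #5 (invoked 7): VC(#1)=(0, 0, 1), VC(#3)=(0, 2, 0), own-thread bump on W1 → (0, 3, 1)
merge at #6 (invoked 9): VC(#5)=(0, 3, 1), own-thread bump on W1 → (0, 4, 1)
target: VC(#5) = (0, 3, 1)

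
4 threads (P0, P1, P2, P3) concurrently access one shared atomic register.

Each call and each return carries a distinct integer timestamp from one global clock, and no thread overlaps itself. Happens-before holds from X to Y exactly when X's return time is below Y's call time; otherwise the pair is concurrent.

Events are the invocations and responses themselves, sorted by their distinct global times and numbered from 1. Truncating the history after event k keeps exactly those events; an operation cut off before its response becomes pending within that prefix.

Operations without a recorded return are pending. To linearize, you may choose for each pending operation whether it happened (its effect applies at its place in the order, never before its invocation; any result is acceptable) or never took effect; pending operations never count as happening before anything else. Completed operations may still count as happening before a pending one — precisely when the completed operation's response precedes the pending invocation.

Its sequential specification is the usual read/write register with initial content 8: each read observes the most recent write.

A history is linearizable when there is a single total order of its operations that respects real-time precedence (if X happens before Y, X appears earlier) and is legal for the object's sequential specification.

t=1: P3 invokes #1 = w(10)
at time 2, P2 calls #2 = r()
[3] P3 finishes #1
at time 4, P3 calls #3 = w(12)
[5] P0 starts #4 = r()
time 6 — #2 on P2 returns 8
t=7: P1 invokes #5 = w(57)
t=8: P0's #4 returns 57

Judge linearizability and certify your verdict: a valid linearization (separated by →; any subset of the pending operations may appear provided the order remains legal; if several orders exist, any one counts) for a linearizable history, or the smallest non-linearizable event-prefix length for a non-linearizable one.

linearizable — witness: #2 → #1 → #3 → #5 → #4

after step 1 (#2 r() → 8): value 8
after step 2 (#1 w(10)): value 10
after step 3 (#3 w(12) (pending, included)): value 12
after step 4 (#5 w(57) (pending, included)): value 57
after step 5 (#4 r() → 57): value 57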